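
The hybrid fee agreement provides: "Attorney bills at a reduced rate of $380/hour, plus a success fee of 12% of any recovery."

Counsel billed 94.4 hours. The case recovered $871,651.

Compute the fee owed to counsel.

$140,470.12

Hourly: 94.4 × $380 = $35,872.00
Success fee: 12% of $871,651 = $104,598.12
Total: $35,872.00 + $104,598.12 = $140,470.12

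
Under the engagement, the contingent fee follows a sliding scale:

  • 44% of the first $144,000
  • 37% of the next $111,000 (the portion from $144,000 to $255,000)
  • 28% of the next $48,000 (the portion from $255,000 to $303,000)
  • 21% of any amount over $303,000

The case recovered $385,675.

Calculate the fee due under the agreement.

First $144,000 at 44% = $63,360.00
Next $111,000 at 37% = $41,070.00
Next $48,000 at 28% = $13,440.00
Remaining $82,675 at 21% = $17,361.75
Fee: $63,360.00 + $41,070.00 + $13,440.00 + $17,361.75 = $135,231.75

$135,231.75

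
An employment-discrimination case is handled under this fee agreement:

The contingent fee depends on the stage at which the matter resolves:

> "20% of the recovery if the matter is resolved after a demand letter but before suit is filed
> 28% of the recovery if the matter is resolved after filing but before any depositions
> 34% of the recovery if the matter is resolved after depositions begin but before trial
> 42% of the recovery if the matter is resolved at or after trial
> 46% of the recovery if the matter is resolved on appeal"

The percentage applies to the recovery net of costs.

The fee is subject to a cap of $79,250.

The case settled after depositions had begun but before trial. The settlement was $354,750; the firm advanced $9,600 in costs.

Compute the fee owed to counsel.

$79,250.00

Fee base (net of costs): $354,750 − $9,600 = $345,150
The matter settled after depositions had begun but before trial, so the 34% rate applies.
$345,150 × 34% = $117,351.00
$117,351.00 exceeds the $79,250 cap, so the fee is capped at $79,250.00.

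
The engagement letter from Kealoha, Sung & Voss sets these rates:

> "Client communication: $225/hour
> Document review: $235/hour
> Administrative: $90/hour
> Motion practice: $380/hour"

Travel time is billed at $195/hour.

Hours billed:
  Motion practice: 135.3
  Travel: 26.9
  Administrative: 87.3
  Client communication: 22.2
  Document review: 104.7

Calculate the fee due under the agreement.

Client communication: 22.2 × $225 = $4,995.00
Document review: 104.7 × $235 = $24,604.50
Administrative: 87.3 × $90 = $7,857.00
Motion practice: 135.3 × $380 = $51,414.00
Subtotal: $4,995.00 + $24,604.50 + $7,857.00 + $51,414.00 = $88,870.50
Travel: 26.9 × $195 = $5,245.50
Total: $88,870.50 + $5,245.50 = $94,116.00

$94,116.00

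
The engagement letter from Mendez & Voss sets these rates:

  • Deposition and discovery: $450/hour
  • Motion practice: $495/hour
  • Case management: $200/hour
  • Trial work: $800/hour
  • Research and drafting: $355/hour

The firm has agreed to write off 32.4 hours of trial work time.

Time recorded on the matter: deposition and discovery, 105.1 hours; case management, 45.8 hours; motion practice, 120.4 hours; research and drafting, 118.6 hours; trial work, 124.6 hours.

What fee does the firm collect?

Deposition and discovery: 105.1 × $450 = $47,295.00
Motion practice: 120.4 × $495 = $59,598.00
Case management: 45.8 × $200 = $9,160.00
Trial work: 124.6 × $800 = $99,680.00
Research and drafting: 118.6 × $355 = $42,103.00
Subtotal: $257,836.00
Write-off: 32.4 × $800 = $25,920.00
Total: $257,836.00 − $25,920.00 = $231,916.00

$231,916.00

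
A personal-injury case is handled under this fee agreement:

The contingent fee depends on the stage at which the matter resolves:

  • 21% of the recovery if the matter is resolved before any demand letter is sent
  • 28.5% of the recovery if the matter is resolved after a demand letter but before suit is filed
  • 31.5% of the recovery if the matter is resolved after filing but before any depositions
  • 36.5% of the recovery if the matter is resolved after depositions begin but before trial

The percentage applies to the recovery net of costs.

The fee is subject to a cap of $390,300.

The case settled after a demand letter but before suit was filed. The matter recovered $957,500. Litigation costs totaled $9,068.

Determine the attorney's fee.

Fee base (net of costs): $957,500 − $9,068 = $948,432
The matter settled after a demand letter but before suit was filed, so the 28.5% rate applies.
$948,432 × 28.5% = $270,303.12
$270,303.12 is under the $390,300 cap.

$270,303.12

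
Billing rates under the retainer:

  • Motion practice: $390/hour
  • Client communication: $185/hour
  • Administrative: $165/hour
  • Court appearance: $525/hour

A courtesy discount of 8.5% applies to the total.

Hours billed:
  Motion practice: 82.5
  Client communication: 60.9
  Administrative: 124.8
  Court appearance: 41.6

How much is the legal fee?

$78,574.25

Motion practice: 82.5 × $390 = $32,175.00
Client communication: 60.9 × $185 = $11,266.50
Administrative: 124.8 × $165 = $20,592.00
Court appearance: 41.6 × $525 = $21,840.00
Subtotal: $85,873.50
Less 8.5% discount: −$7,299.25
Total: $85,873.50 − $7,299.25 = $78,574.25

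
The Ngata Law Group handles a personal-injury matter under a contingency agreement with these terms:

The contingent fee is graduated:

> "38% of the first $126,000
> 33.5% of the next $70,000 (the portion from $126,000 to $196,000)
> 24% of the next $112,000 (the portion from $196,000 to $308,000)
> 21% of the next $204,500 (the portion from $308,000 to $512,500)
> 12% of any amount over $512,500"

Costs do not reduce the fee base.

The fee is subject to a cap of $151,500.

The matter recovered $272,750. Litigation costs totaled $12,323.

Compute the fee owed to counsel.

Fee base is the gross recovery, $272,750; costs are reimbursed separately.
First $126,000 at 38% = $47,880.00
Next $70,000 at 33.5% = $23,450.00
Remaining $76,750 at 24% = $18,420.00
Fee: $47,880.00 + $23,450.00 + $18,420.00 = $89,750.00
$89,750.00 is under the $151,500 cap.

$89,750.00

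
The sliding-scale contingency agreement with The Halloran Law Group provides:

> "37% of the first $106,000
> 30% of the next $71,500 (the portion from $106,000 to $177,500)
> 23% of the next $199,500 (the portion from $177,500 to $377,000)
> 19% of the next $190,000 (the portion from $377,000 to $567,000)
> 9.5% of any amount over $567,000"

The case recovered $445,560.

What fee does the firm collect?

$119,581.40

First $106,000 at 37% = $39,220.00
Next $71,500 at 30% = $21,450.00
Next $199,500 at 23% = $45,885.00
Remaining $68,560 at 19% = $13,026.40
Fee: $39,220.00 + $21,450.00 + $45,885.00 + $13,026.40 = $119,581.40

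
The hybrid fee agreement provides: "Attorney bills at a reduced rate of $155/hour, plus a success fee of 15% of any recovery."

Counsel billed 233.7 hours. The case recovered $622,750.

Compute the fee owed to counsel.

$129,636.00

Hourly: 233.7 × $155 = $36,223.50
Success fee: 15% of $622,750 = $93,412.50
Total: $36,223.50 + $93,412.50 = $129,636.00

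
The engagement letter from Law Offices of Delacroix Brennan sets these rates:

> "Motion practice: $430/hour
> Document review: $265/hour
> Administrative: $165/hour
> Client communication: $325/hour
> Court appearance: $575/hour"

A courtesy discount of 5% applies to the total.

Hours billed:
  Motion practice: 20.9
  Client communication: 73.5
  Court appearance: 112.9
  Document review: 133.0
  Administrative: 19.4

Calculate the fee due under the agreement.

Motion practice: 20.9 × $430 = $8,987.00
Document review: 133.0 × $265 = $35,245.00
Administrative: 19.4 × $165 = $3,201.00
Client communication: 73.5 × $325 = $23,887.50
Court appearance: 112.9 × $575 = $64,917.50
Subtotal: $136,238.00
Less 5% discount: −$6,811.90
Total: $136,238.00 − $6,811.90 = $129,426.10

$129,426.10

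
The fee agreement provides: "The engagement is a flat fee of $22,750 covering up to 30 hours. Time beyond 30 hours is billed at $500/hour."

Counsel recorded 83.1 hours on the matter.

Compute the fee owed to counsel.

$49,300.00

Flat fee: $22,750.00
Excess hours: 83.1 − 30 = 53.1
Overrun: 53.1 × $500 = $26,550.00
Total: $22,750.00 + $26,550.00 = $49,300.00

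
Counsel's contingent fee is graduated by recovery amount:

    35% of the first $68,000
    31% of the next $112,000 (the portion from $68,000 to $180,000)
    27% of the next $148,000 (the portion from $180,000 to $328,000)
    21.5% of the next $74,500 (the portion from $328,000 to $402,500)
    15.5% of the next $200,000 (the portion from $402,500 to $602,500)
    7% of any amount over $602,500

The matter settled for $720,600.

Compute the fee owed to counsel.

$153,764.50

First $68,000 at 35% = $23,800.00
Next $112,000 at 31% = $34,720.00
Next $148,000 at 27% = $39,960.00
Next $74,500 at 21.5% = $16,017.50
Next $200,000 at 15.5% = $31,000.00
Remaining $118,100 at 7% = $8,267.00
Fee: $23,800.00 + $34,720.00 + $39,960.00 + $16,017.50 + $31,000.00 + $8,267.00 = $153,764.50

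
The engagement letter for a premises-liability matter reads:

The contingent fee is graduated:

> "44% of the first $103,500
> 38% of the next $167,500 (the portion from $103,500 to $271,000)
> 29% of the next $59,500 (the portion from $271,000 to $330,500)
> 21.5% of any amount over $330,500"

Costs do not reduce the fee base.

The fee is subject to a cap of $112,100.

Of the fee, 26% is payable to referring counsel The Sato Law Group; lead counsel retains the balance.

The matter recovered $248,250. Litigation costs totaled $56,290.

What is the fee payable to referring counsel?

Fee base is the gross recovery, $248,250; costs are reimbursed separately.
First $103,500 at 44% = $45,540.00
Remaining $144,750 at 38% = $55,005.00
Fee: $45,540.00 + $55,005.00 = $100,545.00
$100,545.00 is under the $112,100 cap.
Referral share: 26% of $100,545.00 = $26,141.70; lead counsel retains $100,545.00 − $26,141.70 = $74,403.30.

$26,141.70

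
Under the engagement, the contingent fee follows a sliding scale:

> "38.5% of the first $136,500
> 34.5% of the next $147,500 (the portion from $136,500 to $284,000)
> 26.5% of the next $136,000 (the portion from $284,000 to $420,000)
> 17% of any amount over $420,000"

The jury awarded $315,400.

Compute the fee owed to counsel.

First $136,500 at 38.5% = $52,552.50
Next $147,500 at 34.5% = $50,887.50
Remaining $31,400 at 26.5% = $8,321.00
Fee: $52,552.50 + $50,887.50 + $8,321.00 = $111,761.00

$111,761.00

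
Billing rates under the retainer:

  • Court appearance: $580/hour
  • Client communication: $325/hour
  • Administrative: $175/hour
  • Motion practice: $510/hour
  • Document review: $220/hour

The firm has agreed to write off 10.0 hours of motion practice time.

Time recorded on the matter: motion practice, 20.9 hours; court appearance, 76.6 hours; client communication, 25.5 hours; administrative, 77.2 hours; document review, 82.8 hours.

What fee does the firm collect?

Court appearance: 76.6 × $580 = $44,428.00
Client communication: 25.5 × $325 = $8,287.50
Administrative: 77.2 × $175 = $13,510.00
Motion practice: 20.9 × $510 = $10,659.00
Document review: 82.8 × $220 = $18,216.00
Subtotal: $95,100.50
Write-off: 10.0 × $510 = $5,100.00
Total: $95,100.50 − $5,100.00 = $90,000.50

$90,000.50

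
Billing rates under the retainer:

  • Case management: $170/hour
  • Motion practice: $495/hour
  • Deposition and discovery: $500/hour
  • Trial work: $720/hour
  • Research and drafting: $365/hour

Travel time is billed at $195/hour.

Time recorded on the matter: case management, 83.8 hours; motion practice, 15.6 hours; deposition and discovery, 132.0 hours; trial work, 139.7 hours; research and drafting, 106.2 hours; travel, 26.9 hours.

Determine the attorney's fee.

Case management: 83.8 × $170 = $14,246.00
Motion practice: 15.6 × $495 = $7,722.00
Deposition and discovery: 132.0 × $500 = $66,000.00
Trial work: 139.7 × $720 = $100,584.00
Research and drafting: 106.2 × $365 = $38,763.00
Subtotal: $14,246.00 + $7,722.00 + $66,000.00 + $100,584.00 + $38,763.00 = $227,315.00
Travel: 26.9 × $195 = $5,245.50
Total: $227,315.00 + $5,245.50 = $232,560.50

$232,560.50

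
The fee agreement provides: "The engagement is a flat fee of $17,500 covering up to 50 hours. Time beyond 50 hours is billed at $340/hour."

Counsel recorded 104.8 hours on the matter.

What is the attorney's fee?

Flat fee: $17,500.00
Excess hours: 104.8 − 50 = 54.8
Overrun: 54.8 × $340 = $18,632.00
Total: $17,500.00 + $18,632.00 = $36,132.00

$36,132.00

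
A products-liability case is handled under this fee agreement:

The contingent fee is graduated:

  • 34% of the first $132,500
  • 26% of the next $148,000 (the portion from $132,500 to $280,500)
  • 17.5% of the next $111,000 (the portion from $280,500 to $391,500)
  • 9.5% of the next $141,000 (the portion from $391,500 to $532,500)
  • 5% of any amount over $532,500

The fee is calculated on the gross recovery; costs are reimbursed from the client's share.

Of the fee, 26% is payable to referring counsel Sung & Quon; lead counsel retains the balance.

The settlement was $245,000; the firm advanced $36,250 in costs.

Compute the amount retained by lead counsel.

Fee base is the gross recovery, $245,000; costs are reimbursed separately.
First $132,500 at 34% = $45,050.00
Remaining $112,500 at 26% = $29,250.00
Fee: $45,050.00 + $29,250.00 = $74,300.00
Referral share: 26% of $74,300.00 = $19,318.00; lead counsel retains $74,300.00 − $19,318.00 = $54,982.00.

$54,982.00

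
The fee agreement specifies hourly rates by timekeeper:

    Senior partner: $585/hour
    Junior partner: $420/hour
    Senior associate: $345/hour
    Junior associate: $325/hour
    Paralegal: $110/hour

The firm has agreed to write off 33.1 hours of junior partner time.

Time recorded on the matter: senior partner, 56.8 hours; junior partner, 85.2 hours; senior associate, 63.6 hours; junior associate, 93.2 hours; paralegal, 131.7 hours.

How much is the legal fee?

$121,829.00

Senior partner: 56.8 × $585 = $33,228.00
Junior partner: 85.2 × $420 = $35,784.00
Senior associate: 63.6 × $345 = $21,942.00
Junior associate: 93.2 × $325 = $30,290.00
Paralegal: 131.7 × $110 = $14,487.00
Subtotal: $135,731.00
Write-off: 33.1 × $420 = $13,902.00
Total: $135,731.00 − $13,902.00 = $121,829.00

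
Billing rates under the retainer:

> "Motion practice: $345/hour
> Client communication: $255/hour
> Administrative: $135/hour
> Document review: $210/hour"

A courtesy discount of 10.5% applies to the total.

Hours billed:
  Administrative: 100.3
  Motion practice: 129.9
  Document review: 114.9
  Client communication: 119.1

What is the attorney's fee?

Motion practice: 129.9 × $345 = $44,815.50
Client communication: 119.1 × $255 = $30,370.50
Administrative: 100.3 × $135 = $13,540.50
Document review: 114.9 × $210 = $24,129.00
Subtotal: $112,855.50
Less 10.5% discount: −$11,849.83
Total: $112,855.50 − $11,849.83 = $101,005.67

$101,005.67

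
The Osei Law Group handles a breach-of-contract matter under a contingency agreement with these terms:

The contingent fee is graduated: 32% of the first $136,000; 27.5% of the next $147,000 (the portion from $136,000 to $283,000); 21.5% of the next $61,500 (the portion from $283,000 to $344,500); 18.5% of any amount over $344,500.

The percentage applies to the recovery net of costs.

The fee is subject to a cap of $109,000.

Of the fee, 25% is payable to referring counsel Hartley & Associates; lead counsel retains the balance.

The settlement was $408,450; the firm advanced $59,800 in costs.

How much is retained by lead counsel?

Fee base (net of costs): $408,450 − $59,800 = $348,650
First $136,000 at 32% = $43,520.00
Next $147,000 at 27.5% = $40,425.00
Next $61,500 at 21.5% = $13,222.50
Remaining $4,150 at 18.5% = $767.75
Fee: $43,520.00 + $40,425.00 + $13,222.50 + $767.75 = $97,935.25
$97,935.25 is under the $109,000 cap.
Referral share: 25% of $97,935.25 = $24,483.81; lead counsel retains $97,935.25 − $24,483.81 = $73,451.44.

$73,451.44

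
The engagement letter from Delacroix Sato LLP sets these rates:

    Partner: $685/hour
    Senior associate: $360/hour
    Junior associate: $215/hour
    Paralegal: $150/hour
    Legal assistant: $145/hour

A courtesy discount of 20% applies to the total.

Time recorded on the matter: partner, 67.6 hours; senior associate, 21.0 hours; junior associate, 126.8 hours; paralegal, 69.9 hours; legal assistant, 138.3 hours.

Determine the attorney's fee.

Partner: 67.6 × $685 = $46,306.00
Senior associate: 21.0 × $360 = $7,560.00
Junior associate: 126.8 × $215 = $27,262.00
Paralegal: 69.9 × $150 = $10,485.00
Legal assistant: 138.3 × $145 = $20,053.50
Subtotal: $111,666.50
Less 20% discount: −$22,333.30
Total: $111,666.50 − $22,333.30 = $89,333.20

$89,333.20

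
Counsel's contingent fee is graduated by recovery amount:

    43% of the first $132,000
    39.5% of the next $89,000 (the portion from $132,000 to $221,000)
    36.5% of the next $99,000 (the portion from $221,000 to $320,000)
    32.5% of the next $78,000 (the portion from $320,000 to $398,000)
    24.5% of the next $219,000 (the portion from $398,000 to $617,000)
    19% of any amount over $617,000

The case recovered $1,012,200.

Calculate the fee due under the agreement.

First $132,000 at 43% = $56,760.00
Next $89,000 at 39.5% = $35,155.00
Next $99,000 at 36.5% = $36,135.00
Next $78,000 at 32.5% = $25,350.00
Next $219,000 at 24.5% = $53,655.00
Remaining $395,200 at 19% = $75,088.00
Fee: $56,760.00 + $35,155.00 + $36,135.00 + $25,350.00 + $53,655.00 + $75,088.00 = $282,143.00

$282,143.00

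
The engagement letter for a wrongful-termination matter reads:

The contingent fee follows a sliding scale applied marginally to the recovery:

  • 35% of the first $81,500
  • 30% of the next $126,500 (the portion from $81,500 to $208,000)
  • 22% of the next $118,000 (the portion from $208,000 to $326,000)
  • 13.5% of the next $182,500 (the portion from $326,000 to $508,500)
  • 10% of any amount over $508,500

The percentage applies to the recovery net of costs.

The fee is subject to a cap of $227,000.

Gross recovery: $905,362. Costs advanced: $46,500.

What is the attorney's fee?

Fee base (net of costs): $905,362 − $46,500 = $858,862
First $81,500 at 35% = $28,525.00
Next $126,500 at 30% = $37,950.00
Next $118,000 at 22% = $25,960.00
Next $182,500 at 13.5% = $24,637.50
Remaining $350,362 at 10% = $35,036.20
Fee: $28,525.00 + $37,950.00 + $25,960.00 + $24,637.50 + $35,036.20 = $152,108.70
$152,108.70 is under the $227,000 cap.

$152,108.70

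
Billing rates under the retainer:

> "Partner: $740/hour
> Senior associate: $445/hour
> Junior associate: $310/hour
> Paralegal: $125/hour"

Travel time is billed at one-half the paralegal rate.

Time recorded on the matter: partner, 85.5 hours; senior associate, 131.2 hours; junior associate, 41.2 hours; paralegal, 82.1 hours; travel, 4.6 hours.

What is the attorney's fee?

Partner: 85.5 × $740 = $63,270.00
Senior associate: 131.2 × $445 = $58,384.00
Junior associate: 41.2 × $310 = $12,772.00
Paralegal: 82.1 × $125 = $10,262.50
Subtotal: $63,270.00 + $58,384.00 + $12,772.00 + $10,262.50 = $144,688.50
Travel: 4.6 × ($125 ÷ 2) = 4.6 × $62.50 = $287.50
Total: $144,688.50 + $287.50 = $144,976.00

$144,976.00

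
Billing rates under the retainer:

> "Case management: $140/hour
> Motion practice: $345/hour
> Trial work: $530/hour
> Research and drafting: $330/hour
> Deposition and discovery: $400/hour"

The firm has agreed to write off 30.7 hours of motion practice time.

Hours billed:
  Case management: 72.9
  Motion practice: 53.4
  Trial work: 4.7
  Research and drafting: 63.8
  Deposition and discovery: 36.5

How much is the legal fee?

Case management: 72.9 × $140 = $10,206.00
Motion practice: 53.4 × $345 = $18,423.00
Trial work: 4.7 × $530 = $2,491.00
Research and drafting: 63.8 × $330 = $21,054.00
Deposition and discovery: 36.5 × $400 = $14,600.00
Subtotal: $66,774.00
Write-off: 30.7 × $345 = $10,591.50
Total: $66,774.00 − $10,591.50 = $56,182.50

$56,182.50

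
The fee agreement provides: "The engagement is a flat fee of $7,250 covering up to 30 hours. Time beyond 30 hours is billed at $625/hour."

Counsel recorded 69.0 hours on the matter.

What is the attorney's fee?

Flat fee: $7,250.00
Excess hours: 69.0 − 30 = 39.0
Overrun: 39.0 × $625 = $24,375.00
Total: $7,250.00 + $24,375.00 = $31,625.00

$31,625.00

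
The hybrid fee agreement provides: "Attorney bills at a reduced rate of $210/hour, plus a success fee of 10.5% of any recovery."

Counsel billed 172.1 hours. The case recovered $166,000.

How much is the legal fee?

Hourly: 172.1 × $210 = $36,141.00
Success fee: 10.5% of $166,000 = $17,430.00
Total: $36,141.00 + $17,430.00 = $53,571.00

$53,571.00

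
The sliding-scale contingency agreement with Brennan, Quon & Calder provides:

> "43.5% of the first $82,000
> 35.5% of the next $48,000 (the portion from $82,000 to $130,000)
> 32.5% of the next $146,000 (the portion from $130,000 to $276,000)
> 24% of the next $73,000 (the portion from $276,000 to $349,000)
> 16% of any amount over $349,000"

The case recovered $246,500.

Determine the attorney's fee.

$90,572.50

First $82,000 at 43.5% = $35,670.00
Next $48,000 at 35.5% = $17,040.00
Remaining $116,500 at 32.5% = $37,862.50
Fee: $35,670.00 + $17,040.00 + $37,862.50 = $90,572.50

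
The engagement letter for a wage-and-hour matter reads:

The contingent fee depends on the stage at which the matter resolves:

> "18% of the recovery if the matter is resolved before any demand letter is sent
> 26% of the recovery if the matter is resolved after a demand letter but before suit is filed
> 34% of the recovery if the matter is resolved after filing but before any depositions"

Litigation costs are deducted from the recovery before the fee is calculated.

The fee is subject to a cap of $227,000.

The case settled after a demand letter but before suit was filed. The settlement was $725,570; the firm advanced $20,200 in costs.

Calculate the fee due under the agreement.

Fee base (net of costs): $725,570 − $20,200 = $705,370
The matter settled after a demand letter but before suit was filed, so the 26% rate applies.
$705,370 × 26% = $183,396.20
$183,396.20 is under the $227,000 cap.

$183,396.20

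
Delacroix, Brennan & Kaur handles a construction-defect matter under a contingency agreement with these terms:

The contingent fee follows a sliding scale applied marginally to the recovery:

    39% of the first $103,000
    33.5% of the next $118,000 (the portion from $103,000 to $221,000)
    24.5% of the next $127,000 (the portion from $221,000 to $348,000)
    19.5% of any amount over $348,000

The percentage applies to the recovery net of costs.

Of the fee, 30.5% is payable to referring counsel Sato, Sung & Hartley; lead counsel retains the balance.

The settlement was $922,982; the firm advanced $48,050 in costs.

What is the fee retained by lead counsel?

$148,428.88

Fee base (net of costs): $922,982 − $48,050 = $874,932
First $103,000 at 39% = $40,170.00
Next $118,000 at 33.5% = $39,530.00
Next $127,000 at 24.5% = $31,115.00
Remaining $526,932 at 19.5% = $102,751.74
Fee: $40,170.00 + $39,530.00 + $31,115.00 + $102,751.74 = $213,566.74
Referral share: 30.5% of $213,566.74 = $65,137.86; lead counsel retains $213,566.74 − $65,137.86 = $148,428.88.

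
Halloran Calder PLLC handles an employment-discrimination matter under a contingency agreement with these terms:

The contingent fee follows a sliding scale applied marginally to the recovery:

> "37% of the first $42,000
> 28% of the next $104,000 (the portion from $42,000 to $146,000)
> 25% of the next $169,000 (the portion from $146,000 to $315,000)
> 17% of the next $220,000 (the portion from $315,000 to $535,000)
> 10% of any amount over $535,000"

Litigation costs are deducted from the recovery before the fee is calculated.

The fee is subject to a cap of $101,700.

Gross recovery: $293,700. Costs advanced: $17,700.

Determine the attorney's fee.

Fee base (net of costs): $293,700 − $17,700 = $276,000
First $42,000 at 37% = $15,540.00
Next $104,000 at 28% = $29,120.00
Remaining $130,000 at 25% = $32,500.00
Fee: $15,540.00 + $29,120.00 + $32,500.00 = $77,160.00
$77,160.00 is under the $101,700 cap.

$77,160.00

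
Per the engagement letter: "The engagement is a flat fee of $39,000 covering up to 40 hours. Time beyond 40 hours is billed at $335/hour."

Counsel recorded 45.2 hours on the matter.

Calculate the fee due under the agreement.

$40,742.00

Flat fee: $39,000.00
Excess hours: 45.2 − 40 = 5.2
Overrun: 5.2 × $335 = $1,742.00
Total: $39,000.00 + $1,742.00 = $40,742.00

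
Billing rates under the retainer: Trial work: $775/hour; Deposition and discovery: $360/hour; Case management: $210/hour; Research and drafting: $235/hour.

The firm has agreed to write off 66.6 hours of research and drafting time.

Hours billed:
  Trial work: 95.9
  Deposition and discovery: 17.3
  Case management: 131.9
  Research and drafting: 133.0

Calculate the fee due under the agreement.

Trial work: 95.9 × $775 = $74,322.50
Deposition and discovery: 17.3 × $360 = $6,228.00
Case management: 131.9 × $210 = $27,699.00
Research and drafting: 133.0 × $235 = $31,255.00
Subtotal: $139,504.50
Write-off: 66.6 × $235 = $15,651.00
Total: $139,504.50 − $15,651.00 = $123,853.50

$123,853.50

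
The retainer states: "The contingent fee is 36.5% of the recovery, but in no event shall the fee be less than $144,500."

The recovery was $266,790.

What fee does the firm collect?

$144,500.00

36.5% of $266,790 = $97,378.35
That is below the $144,500 minimum, so the minimum applies.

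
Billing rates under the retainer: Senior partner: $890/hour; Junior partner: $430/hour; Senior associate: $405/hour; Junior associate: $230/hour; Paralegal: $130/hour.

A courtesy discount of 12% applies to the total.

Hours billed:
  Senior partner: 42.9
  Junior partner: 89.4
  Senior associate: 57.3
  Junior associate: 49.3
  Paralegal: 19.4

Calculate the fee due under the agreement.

Senior partner: 42.9 × $890 = $38,181.00
Junior partner: 89.4 × $430 = $38,442.00
Senior associate: 57.3 × $405 = $23,206.50
Junior associate: 49.3 × $230 = $11,339.00
Paralegal: 19.4 × $130 = $2,522.00
Subtotal: $113,690.50
Less 12% discount: −$13,642.86
Total: $113,690.50 − $13,642.86 = $100,047.64

$100,047.64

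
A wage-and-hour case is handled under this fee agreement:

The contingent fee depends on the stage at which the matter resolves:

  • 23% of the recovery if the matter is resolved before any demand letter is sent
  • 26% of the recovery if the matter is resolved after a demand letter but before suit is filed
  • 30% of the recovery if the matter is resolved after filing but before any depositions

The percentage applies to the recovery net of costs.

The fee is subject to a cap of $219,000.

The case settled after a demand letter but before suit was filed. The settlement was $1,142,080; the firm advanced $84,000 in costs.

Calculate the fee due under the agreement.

Fee base (net of costs): $1,142,080 − $84,000 = $1,058,080
The matter settled after a demand letter but before suit was filed, so the 26% rate applies.
$1,058,080 × 26% = $275,100.80
$275,100.80 exceeds the $219,000 cap, so the fee is capped at $219,000.00.

$219,000.00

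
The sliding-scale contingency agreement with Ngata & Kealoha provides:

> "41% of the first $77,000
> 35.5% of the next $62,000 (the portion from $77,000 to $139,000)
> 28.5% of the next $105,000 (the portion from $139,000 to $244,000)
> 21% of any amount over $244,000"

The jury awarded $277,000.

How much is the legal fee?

First $77,000 at 41% = $31,570.00
Next $62,000 at 35.5% = $22,010.00
Next $105,000 at 28.5% = $29,925.00
Remaining $33,000 at 21% = $6,930.00
Fee: $31,570.00 + $22,010.00 + $29,925.00 + $6,930.00 = $90,435.00

$90,435.00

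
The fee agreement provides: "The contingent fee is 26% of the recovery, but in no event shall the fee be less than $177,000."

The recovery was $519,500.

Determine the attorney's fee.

26% of $519,500 = $135,070.00
That is below the $177,000 minimum, so the minimum applies.

$177,000.00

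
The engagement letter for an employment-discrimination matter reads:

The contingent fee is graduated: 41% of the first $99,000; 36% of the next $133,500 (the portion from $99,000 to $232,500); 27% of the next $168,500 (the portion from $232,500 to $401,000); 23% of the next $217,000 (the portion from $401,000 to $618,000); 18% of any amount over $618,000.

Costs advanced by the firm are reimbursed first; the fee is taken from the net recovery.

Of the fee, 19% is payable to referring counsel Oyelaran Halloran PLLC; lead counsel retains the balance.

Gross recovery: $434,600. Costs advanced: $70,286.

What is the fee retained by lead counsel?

$100,634.22

Fee base (net of costs): $434,600 − $70,286 = $364,314
First $99,000 at 41% = $40,590.00
Next $133,500 at 36% = $48,060.00
Remaining $131,814 at 27% = $35,589.78
Fee: $40,590.00 + $48,060.00 + $35,589.78 = $124,239.78
Referral share: 19% of $124,239.78 = $23,605.56; lead counsel retains $124,239.78 − $23,605.56 = $100,634.22.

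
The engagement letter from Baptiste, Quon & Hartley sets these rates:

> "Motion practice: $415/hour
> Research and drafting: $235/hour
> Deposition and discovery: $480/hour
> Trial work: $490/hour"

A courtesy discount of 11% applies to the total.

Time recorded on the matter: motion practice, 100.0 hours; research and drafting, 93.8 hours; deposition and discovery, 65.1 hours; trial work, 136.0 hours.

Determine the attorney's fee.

$143,673.59

Motion practice: 100.0 × $415 = $41,500.00
Research and drafting: 93.8 × $235 = $22,043.00
Deposition and discovery: 65.1 × $480 = $31,248.00
Trial work: 136.0 × $490 = $66,640.00
Subtotal: $161,431.00
Less 11% discount: −$17,757.41
Total: $161,431.00 − $17,757.41 = $143,673.59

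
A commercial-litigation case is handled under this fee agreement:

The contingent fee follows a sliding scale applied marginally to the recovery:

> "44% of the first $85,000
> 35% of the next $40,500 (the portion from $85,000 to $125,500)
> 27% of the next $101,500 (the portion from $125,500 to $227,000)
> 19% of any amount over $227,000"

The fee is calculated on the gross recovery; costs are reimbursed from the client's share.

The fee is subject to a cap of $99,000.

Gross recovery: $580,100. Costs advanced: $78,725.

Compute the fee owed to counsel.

$99,000.00

Fee base is the gross recovery, $580,100; costs are reimbursed separately.
First $85,000 at 44% = $37,400.00
Next $40,500 at 35% = $14,175.00
Next $101,500 at 27% = $27,405.00
Remaining $353,100 at 19% = $67,089.00
Fee: $37,400.00 + $14,175.00 + $27,405.00 + $67,089.00 = $146,069.00
$146,069.00 exceeds the $99,000 cap, so the fee is capped at $99,000.00.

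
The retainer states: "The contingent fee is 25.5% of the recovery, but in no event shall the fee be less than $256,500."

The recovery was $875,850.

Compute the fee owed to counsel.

25.5% of $875,850 = $223,341.75
That is below the $256,500 minimum, so the minimum applies.

$256,500.00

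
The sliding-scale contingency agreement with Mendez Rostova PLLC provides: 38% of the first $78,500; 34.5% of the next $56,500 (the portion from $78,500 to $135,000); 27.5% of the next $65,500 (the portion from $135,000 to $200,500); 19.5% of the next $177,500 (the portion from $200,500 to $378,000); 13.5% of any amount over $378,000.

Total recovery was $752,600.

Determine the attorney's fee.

First $78,500 at 38% = $29,830.00
Next $56,500 at 34.5% = $19,492.50
Next $65,500 at 27.5% = $18,012.50
Next $177,500 at 19.5% = $34,612.50
Remaining $374,600 at 13.5% = $50,571.00
Fee: $29,830.00 + $19,492.50 + $18,012.50 + $34,612.50 + $50,571.00 = $152,518.50

$152,518.50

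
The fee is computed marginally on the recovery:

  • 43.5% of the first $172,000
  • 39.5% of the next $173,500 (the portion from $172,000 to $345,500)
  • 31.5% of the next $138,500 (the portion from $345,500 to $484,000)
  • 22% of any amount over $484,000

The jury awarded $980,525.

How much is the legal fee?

$296,215.50

First $172,000 at 43.5% = $74,820.00
Next $173,500 at 39.5% = $68,532.50
Next $138,500 at 31.5% = $43,627.50
Remaining $496,525 at 22% = $109,235.50
Fee: $74,820.00 + $68,532.50 + $43,627.50 + $109,235.50 = $296,215.50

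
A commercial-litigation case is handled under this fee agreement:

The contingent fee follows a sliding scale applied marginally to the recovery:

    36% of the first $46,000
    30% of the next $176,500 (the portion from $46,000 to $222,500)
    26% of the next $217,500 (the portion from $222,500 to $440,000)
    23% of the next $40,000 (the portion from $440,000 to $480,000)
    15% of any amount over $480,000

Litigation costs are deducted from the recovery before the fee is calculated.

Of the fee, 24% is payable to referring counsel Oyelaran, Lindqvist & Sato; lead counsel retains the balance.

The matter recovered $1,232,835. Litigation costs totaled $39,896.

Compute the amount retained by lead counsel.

$184,072.65

Fee base (net of costs): $1,232,835 − $39,896 = $1,192,939
First $46,000 at 36% = $16,560.00
Next $176,500 at 30% = $52,950.00
Next $217,500 at 26% = $56,550.00
Next $40,000 at 23% = $9,200.00
Remaining $712,939 at 15% = $106,940.85
Fee: $16,560.00 + $52,950.00 + $56,550.00 + $9,200.00 + $106,940.85 = $242,200.85
Referral share: 24% of $242,200.85 = $58,128.20; lead counsel retains $242,200.85 − $58,128.20 = $184,072.65.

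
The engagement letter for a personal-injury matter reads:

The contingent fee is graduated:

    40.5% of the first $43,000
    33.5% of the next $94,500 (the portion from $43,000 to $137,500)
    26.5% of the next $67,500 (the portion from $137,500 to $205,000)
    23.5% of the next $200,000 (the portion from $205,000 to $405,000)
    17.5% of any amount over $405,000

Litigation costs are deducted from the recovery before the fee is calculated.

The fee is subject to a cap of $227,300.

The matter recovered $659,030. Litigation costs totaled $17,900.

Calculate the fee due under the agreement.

Fee base (net of costs): $659,030 − $17,900 = $641,130
First $43,000 at 40.5% = $17,415.00
Next $94,500 at 33.5% = $31,657.50
Next $67,500 at 26.5% = $17,887.50
Next $200,000 at 23.5% = $47,000.00
Remaining $236,130 at 17.5% = $41,322.75
Fee: $17,415.00 + $31,657.50 + $17,887.50 + $47,000.00 + $41,322.75 = $155,282.75
$155,282.75 is under the $227,300 cap.

$155,282.75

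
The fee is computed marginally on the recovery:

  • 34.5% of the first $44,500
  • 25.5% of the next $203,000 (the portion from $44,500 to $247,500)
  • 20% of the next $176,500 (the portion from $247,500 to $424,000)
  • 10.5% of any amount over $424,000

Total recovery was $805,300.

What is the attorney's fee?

$142,454.00

First $44,500 at 34.5% = $15,352.50
Next $203,000 at 25.5% = $51,765.00
Next $176,500 at 20% = $35,300.00
Remaining $381,300 at 10.5% = $40,036.50
Fee: $15,352.50 + $51,765.00 + $35,300.00 + $40,036.50 = $142,454.00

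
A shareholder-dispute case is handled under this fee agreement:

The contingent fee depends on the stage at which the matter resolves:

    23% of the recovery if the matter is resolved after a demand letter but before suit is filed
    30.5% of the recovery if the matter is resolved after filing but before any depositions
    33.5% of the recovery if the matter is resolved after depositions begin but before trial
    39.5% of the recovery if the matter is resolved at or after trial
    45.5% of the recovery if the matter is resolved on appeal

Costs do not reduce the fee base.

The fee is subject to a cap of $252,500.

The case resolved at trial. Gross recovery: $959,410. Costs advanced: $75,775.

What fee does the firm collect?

Fee base is the gross recovery, $959,410; costs are reimbursed separately.
The matter resolved at trial, so the 39.5% rate applies.
$959,410 × 39.5% = $378,966.95
$378,966.95 exceeds the $252,500 cap, so the fee is capped at $252,500.00.

$252,500.00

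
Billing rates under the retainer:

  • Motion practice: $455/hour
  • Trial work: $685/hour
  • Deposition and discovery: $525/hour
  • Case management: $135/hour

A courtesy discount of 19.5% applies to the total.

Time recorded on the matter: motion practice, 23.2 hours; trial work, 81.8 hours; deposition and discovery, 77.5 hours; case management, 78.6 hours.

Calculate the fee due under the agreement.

$94,899.44

Motion practice: 23.2 × $455 = $10,556.00
Trial work: 81.8 × $685 = $56,033.00
Deposition and discovery: 77.5 × $525 = $40,687.50
Case management: 78.6 × $135 = $10,611.00
Subtotal: $117,887.50
Less 19.5% discount: −$22,988.06
Total: $117,887.50 − $22,988.06 = $94,899.44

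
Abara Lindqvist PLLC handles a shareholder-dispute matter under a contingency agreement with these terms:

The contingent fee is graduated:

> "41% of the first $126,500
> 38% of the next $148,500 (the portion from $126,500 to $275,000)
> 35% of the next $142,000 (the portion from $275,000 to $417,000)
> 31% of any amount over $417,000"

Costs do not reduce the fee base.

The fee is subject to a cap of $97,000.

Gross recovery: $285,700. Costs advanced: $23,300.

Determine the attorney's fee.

$97,000.00

Fee base is the gross recovery, $285,700; costs are reimbursed separately.
First $126,500 at 41% = $51,865.00
Next $148,500 at 38% = $56,430.00
Remaining $10,700 at 35% = $3,745.00
Fee: $51,865.00 + $56,430.00 + $3,745.00 = $112,040.00
$112,040.00 exceeds the $97,000 cap, so the fee is capped at $97,000.00.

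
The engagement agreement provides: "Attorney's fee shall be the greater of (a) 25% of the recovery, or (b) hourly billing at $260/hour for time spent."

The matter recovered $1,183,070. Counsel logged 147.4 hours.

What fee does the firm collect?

$295,767.50

(a) 25% of $1,183,070 = $295,767.50
(b) 147.4 × $260 = $38,324.00
The greater is (a): $295,767.50.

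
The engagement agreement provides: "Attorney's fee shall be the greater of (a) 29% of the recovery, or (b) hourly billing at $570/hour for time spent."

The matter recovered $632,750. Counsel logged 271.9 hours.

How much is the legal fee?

$183,497.50

(a) 29% of $632,750 = $183,497.50
(b) 271.9 × $570 = $154,983.00
The greater is (a): $183,497.50.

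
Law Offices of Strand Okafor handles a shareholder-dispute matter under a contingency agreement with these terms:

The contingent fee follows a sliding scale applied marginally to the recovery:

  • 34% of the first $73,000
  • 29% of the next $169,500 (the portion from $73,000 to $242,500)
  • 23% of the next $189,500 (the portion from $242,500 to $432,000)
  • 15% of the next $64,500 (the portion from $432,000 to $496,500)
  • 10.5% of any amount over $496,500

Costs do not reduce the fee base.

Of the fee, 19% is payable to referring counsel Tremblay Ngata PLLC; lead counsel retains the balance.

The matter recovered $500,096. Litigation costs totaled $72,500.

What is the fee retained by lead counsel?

$103,366.19

Fee base is the gross recovery, $500,096; costs are reimbursed separately.
First $73,000 at 34% = $24,820.00
Next $169,500 at 29% = $49,155.00
Next $189,500 at 23% = $43,585.00
Next $64,500 at 15% = $9,675.00
Remaining $3,596 at 10.5% = $377.58
Fee: $24,820.00 + $49,155.00 + $43,585.00 + $9,675.00 + $377.58 = $127,612.58
Referral share: 19% of $127,612.58 = $24,246.39; lead counsel retains $127,612.58 − $24,246.39 = $103,366.19.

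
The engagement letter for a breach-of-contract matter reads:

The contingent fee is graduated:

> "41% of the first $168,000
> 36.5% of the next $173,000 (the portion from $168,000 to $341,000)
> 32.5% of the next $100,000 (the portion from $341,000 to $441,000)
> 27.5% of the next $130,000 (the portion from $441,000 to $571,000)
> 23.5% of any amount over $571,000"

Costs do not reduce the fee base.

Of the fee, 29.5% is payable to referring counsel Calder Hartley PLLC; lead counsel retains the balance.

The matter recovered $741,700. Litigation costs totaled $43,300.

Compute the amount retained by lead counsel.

$169,474.60

Fee base is the gross recovery, $741,700; costs are reimbursed separately.
First $168,000 at 41% = $68,880.00
Next $173,000 at 36.5% = $63,145.00
Next $100,000 at 32.5% = $32,500.00
Next $130,000 at 27.5% = $35,750.00
Remaining $170,700 at 23.5% = $40,114.50
Fee: $68,880.00 + $63,145.00 + $32,500.00 + $35,750.00 + $40,114.50 = $240,389.50
Referral share: 29.5% of $240,389.50 = $70,914.90; lead counsel retains $240,389.50 − $70,914.90 = $169,474.60.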